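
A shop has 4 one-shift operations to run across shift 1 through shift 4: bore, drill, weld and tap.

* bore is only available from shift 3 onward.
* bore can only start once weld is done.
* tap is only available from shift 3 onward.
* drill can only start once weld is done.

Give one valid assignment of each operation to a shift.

bore -> shift 3, tap -> shift 3, drill -> shift 2, weld -> shift 1

Checking: weld(shift 1) before drill(shift 2); weld(shift 1) before bore(shift 3); tap=shift 3 in [shift 3,shift 4]; bore=shift 3 in [shift 3,shift 4].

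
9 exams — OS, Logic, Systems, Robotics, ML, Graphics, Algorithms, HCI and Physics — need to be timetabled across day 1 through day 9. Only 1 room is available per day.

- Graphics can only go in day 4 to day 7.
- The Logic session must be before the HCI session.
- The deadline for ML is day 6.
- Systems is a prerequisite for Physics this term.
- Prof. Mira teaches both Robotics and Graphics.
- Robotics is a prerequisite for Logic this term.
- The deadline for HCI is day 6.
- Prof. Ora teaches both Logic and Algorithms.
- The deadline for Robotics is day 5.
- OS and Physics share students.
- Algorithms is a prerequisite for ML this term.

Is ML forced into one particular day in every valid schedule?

No

ML can be day 2 (e.g. ML in day 2, Robotics in day 3, Graphics in day 4, Algorithms in day 1, Physics in day 8, HCI in day 6, Logic in day 5, OS in day 9, Systems in day 7) or day 3 (e.g. Graphics -> day 4, ML -> day 3, Robotics -> day 1, Physics -> day 8, Algorithms -> day 2, Logic -> day 5, OS -> day 9, HCI -> day 6, Systems -> day 7).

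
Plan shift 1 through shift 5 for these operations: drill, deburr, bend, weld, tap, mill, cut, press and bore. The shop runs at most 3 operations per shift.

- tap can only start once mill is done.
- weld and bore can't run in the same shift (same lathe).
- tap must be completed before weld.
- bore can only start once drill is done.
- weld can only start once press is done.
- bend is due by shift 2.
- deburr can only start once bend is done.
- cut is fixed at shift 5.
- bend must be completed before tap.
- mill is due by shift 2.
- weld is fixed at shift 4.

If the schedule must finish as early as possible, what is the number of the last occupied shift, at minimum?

The precedence chain requires at least 3 distinct shifts.
With at most 3 per shift and 9 operations, at least 3 shifts are needed.
cut can't be placed before shift 5, so the schedule must run through at least shift 5.
5 works (last occupied shift: shift 5): for example deburr=shift 2; cut=shift 5; drill=shift 1; bend=shift 1; press=shift 2; tap=shift 2; weld=shift 4; bore=shift 3; mill=shift 1.

5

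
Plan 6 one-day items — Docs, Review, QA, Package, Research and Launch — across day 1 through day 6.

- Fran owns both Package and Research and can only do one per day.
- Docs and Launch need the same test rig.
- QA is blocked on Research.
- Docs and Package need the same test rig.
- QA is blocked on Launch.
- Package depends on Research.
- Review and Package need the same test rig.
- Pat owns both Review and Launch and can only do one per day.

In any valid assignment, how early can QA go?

day 2

Precedence pushes QA to at least day 2.
QA at day 2 is achievable: Docs=day 3; Package=day 2; Review=day 3; Launch=day 1; Research=day 1; QA=day 2.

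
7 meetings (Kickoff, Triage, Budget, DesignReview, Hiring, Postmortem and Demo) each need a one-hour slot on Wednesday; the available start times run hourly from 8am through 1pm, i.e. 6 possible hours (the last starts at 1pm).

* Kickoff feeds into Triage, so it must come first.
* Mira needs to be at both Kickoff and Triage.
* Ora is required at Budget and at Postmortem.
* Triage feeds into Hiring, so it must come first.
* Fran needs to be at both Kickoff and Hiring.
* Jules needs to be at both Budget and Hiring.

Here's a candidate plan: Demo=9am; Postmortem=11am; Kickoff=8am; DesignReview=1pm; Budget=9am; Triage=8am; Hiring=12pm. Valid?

No — it violates: Mira needs to be at both Kickoff and Triage

Fran needs to be at both Kickoff and Hiring — holds.
Kickoff feeds into Triage, so it must come first — violated.
Jules needs to be at both Budget and Hiring — holds.
Ora is required at Budget and at Postmortem — holds.
Mira needs to be at both Kickoff and Triage — violated.
Triage feeds into Hiring, so it must come first — holds.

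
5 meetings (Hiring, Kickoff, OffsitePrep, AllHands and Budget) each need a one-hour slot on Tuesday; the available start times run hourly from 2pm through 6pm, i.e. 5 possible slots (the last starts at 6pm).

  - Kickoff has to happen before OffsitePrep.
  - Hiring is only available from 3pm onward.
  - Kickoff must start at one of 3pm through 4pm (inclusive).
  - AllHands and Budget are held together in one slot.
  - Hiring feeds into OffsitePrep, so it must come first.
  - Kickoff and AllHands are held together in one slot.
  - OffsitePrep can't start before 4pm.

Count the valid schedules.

11

Splitting on Hiring: it can be 3pm (5), 4pm (4), 5pm (2). Listing each branch's schedules as (Kickoff, OffsitePrep, AllHands, Budget):
Hiring=3pm: (3pm,4pm,3pm,3pm) (3pm,5pm,3pm,3pm) (3pm,6pm,3pm,3pm) (4pm,5pm,4pm,4pm) (4pm,6pm,4pm,4pm) — 5.
Hiring=4pm: (3pm,5pm,3pm,3pm) (3pm,6pm,3pm,3pm) (4pm,5pm,4pm,4pm) (4pm,6pm,4pm,4pm) — 4.
Hiring=5pm: (3pm,6pm,3pm,3pm) (4pm,6pm,4pm,4pm) — 2.
Summing: 5 + 4 + 2 = 11.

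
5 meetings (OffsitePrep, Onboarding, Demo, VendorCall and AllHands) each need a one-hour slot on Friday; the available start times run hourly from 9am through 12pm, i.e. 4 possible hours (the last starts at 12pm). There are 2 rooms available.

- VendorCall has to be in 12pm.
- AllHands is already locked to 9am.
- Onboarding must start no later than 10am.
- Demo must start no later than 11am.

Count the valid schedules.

Splitting on OffsitePrep: it can be 9am (2), 10am (4), 11am (5), 12pm (5). Listing each branch's schedules as (Onboarding, Demo, VendorCall, AllHands):
OffsitePrep=9am: (10am,10am,12pm,9am) (10am,11am,12pm,9am) — 2.
OffsitePrep=10am: (9am,10am,12pm,9am) (9am,11am,12pm,9am) (10am,9am,12pm,9am) (10am,11am,12pm,9am) — 4.
OffsitePrep=11am: (9am,10am,12pm,9am) (9am,11am,12pm,9am) (10am,9am,12pm,9am) (10am,10am,12pm,9am) (10am,11am,12pm,9am) — 5.
OffsitePrep=12pm: (9am,10am,12pm,9am) (9am,11am,12pm,9am) (10am,9am,12pm,9am) (10am,10am,12pm,9am) (10am,11am,12pm,9am) — 5.
Summing: 2 + 4 + 5 + 5 = 16.

16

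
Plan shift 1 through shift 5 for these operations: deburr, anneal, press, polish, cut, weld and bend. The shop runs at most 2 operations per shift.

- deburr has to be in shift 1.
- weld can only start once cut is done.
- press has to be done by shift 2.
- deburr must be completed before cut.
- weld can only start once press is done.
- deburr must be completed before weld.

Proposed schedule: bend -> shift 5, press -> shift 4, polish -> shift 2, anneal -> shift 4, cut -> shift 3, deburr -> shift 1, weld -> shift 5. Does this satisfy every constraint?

No — it violates: press has to be done by shift 2

weld can only start once press is done — holds.
deburr must be completed before cut — holds.
deburr must be completed before weld — holds.
weld can only start once cut is done — holds.
The shop runs at most 2 operations per shift — holds.
deburr has to be in shift 1 — holds.
press has to be done by shift 2 — violated.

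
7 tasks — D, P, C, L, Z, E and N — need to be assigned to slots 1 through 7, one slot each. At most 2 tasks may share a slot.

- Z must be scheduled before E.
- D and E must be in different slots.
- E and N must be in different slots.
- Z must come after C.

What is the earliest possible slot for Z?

Precedence pushes Z to at least 2; downstream work caps Z at 6.
Z at 2 is achievable: E -> 3, L -> 3, Z -> 2, C -> 1, P -> 2, N -> 4, D -> 1.

2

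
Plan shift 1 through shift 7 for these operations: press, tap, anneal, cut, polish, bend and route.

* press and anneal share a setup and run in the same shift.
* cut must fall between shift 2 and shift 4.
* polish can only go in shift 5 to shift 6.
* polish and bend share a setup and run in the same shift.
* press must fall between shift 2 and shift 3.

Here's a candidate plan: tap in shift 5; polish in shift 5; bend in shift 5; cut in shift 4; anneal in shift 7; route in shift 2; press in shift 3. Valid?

cut must fall between shift 2 and shift 4 — holds.
press must fall between shift 2 and shift 3 — holds.
polish can only go in shift 5 to shift 6 — holds.
press and anneal share a setup and run in the same shift — violated.
polish and bend share a setup and run in the same shift — holds.

Invalid. press and anneal share a setup and run in the same shift.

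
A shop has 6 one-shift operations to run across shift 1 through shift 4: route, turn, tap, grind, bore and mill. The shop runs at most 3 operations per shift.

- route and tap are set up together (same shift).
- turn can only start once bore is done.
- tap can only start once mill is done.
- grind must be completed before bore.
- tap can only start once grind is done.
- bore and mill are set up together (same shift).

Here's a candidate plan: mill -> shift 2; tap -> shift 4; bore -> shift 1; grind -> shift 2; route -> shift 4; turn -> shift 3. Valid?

No. grind must be completed before bore is not satisfied.

route and tap are set up together (same shift) — holds.
tap can only start once mill is done — holds.
turn can only start once bore is done — holds.
grind must be completed before bore — violated.
The shop runs at most 3 operations per shift — holds.
tap can only start once grind is done — holds.
bore and mill are set up together (same shift) — violated.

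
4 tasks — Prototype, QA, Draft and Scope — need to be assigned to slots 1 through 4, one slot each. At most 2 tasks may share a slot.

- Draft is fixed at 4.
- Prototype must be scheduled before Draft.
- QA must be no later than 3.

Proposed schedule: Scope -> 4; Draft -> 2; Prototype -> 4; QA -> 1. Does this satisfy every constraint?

Draft is fixed at 4 — violated.
At most 2 tasks may share a slot — holds.
Prototype must be scheduled before Draft — violated.
QA must be no later than 3 — holds.

Invalid. Prototype must be scheduled before Draft.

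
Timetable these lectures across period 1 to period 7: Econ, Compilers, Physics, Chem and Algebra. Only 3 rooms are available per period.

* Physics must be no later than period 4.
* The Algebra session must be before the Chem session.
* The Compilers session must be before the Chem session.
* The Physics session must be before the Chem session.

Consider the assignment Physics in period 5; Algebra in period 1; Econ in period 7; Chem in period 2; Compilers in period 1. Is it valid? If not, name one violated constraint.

The Physics session must be before the Chem session — violated.
Only 3 rooms are available per period — holds.
The Algebra session must be before the Chem session — holds.
The Compilers session must be before the Chem session — holds.
Physics must be no later than period 4 — violated.

No — it violates: The Physics session must be before the Chem session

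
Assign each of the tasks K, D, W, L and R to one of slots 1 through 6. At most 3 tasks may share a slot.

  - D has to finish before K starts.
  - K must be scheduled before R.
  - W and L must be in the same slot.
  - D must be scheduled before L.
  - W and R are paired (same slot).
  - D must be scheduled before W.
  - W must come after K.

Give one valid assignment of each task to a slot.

L -> 3; R -> 3; K -> 2; D -> 1; W -> 3

Checking: D(1) before L(3); D(1) before K(2); K(2) before R(3); K(2) before W(3); D(1) before W(3); W = L = 3; W = R = 3; max 3 per slot (cap 3).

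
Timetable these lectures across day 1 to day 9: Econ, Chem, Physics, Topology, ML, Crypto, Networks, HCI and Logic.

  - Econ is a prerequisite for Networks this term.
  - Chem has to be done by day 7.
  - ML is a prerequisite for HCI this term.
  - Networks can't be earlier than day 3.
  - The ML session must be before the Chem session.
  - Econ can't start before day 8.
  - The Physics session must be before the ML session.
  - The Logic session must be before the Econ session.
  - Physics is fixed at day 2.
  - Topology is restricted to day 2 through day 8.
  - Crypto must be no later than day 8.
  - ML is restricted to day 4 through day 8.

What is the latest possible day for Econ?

Econ is available from day 8; downstream work caps Econ at day 8.
Econ at day 8 is achievable: ML=day 4, Econ=day 8, Crypto=day 1, Logic=day 1, Chem=day 5, Physics=day 2, Topology=day 2, Networks=day 9, HCI=day 5.

day 8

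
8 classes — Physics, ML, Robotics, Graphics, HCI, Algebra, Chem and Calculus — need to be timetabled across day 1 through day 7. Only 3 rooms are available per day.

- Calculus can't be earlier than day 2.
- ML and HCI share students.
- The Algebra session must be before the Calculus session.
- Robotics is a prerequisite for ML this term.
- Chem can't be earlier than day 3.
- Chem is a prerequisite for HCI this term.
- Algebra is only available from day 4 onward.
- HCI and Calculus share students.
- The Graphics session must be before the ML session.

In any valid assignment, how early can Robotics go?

day 1

Downstream work caps Robotics at day 6.
Robotics at day 1 is achievable: Graphics in day 1, ML in day 2, Chem in day 3, Physics in day 1, Algebra in day 4, Calculus in day 5, Robotics in day 1, HCI in day 4.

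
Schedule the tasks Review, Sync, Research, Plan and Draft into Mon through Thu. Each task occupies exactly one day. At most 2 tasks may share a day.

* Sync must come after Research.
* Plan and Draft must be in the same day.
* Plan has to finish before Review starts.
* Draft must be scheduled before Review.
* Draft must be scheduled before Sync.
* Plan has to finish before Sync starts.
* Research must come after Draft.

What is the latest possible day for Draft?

Tue

Downstream work caps Draft at Tue.
Draft at Tue is achievable: Review in Wed; Plan in Tue; Sync in Thu; Research in Wed; Draft in Tue.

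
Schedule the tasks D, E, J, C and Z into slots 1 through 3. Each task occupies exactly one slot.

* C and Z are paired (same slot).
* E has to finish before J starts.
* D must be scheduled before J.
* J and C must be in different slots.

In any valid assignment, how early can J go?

Precedence pushes J to at least 2.
J at 2 is achievable: C in 1, D in 1, J in 2, E in 1, Z in 1.

2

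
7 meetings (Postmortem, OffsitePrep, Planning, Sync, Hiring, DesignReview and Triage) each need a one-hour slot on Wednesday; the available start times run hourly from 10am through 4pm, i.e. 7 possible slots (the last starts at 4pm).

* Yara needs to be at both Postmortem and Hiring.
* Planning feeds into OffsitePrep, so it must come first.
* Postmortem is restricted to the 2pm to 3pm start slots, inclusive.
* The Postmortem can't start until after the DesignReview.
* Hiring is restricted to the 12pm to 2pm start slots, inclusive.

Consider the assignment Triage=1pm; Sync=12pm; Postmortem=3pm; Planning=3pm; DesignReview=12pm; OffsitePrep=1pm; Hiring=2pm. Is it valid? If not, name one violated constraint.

No. Planning feeds into OffsitePrep, so it must come first is not satisfied.

Planning feeds into OffsitePrep, so it must come first — violated.
Hiring is restricted to the 12pm to 2pm start slots, inclusive — holds.
Postmortem is restricted to the 2pm to 3pm start slots, inclusive — holds.
Yara needs to be at both Postmortem and Hiring — holds.
The Postmortem can't start until after the DesignReview — holds.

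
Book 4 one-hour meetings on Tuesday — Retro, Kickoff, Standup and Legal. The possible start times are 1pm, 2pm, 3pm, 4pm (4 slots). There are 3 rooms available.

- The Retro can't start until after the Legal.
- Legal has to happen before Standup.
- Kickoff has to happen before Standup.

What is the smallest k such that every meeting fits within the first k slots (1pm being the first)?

2

The precedence chain requires at least 2 distinct slots.
With at most 3 per slot and 4 meetings, at least 2 slots are needed.
2 works (last occupied slot: 2pm): for example Kickoff=1pm; Legal=1pm; Retro=2pm; Standup=2pm.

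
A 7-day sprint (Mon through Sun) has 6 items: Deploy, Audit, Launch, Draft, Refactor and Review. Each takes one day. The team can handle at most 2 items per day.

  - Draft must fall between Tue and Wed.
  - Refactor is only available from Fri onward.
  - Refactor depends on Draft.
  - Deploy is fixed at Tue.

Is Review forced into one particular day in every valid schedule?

Review can be Mon (e.g. Draft in Tue; Refactor in Fri; Review in Mon; Audit in Mon; Deploy in Tue; Launch in Wed) or Tue (e.g. Review in Tue; Refactor in Fri; Deploy in Tue; Draft in Wed; Audit in Mon; Launch in Mon).

No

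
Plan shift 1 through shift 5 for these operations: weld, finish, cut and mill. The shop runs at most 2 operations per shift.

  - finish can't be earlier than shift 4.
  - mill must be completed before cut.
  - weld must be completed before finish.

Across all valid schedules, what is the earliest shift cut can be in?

shift 2

Precedence pushes cut to at least shift 2.
cut at shift 2 is achievable: finish=shift 4; mill=shift 1; weld=shift 1; cut=shift 2.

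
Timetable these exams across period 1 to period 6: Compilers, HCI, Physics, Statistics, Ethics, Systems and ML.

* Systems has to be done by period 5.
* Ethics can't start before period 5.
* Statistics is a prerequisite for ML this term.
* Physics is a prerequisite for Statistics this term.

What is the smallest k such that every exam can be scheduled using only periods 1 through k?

5 periods

The precedence chain requires at least 3 distinct periods.
Ethics can't be placed before period 5, so the schedule must run through at least period 5.
5 works (last occupied period: period 5): for example Ethics -> period 5; Systems -> period 1; Statistics -> period 2; ML -> period 3; Compilers -> period 1; HCI -> period 1; Physics -> period 1.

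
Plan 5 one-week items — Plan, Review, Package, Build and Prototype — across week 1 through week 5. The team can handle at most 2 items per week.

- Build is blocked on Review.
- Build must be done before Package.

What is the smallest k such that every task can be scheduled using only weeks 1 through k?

The precedence chain requires at least 3 distinct weeks.
With at most 2 per week and 5 tasks, at least 3 weeks are needed.
3 works (last occupied week: week 3): for example Package in week 3; Build in week 2; Plan in week 1; Review in week 1; Prototype in week 2.

3 weeks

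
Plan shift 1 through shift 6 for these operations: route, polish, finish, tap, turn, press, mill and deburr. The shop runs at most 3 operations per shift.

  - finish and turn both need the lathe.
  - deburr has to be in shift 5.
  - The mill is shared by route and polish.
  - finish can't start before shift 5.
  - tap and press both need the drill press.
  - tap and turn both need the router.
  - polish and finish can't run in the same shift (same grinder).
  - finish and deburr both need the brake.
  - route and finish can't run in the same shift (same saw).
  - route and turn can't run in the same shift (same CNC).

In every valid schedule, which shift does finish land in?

shift 6

finish's window is shift 5–shift 6.
deburr is fixed at shift 5, and finish can't share a shift with deburr.
So finish must be shift 6.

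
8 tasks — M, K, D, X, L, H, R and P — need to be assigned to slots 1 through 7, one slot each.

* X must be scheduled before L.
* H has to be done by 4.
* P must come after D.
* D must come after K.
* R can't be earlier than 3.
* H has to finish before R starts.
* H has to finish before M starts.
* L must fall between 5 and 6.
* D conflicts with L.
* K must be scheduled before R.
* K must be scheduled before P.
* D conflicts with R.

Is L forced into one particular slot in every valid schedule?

L can be 5 (e.g. H -> 1, D -> 2, R -> 3, K -> 1, M -> 2, P -> 3, L -> 5, X -> 1) or 6 (e.g. P -> 3; K -> 1; L -> 6; D -> 2; M -> 2; H -> 1; X -> 1; R -> 3).

No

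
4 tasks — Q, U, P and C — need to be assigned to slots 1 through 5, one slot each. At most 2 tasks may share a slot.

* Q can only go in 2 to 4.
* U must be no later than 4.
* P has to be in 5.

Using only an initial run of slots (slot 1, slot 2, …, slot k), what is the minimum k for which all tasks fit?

With at most 2 per slot and 4 tasks, at least 2 slots are needed.
P can't be placed before 5, so the schedule must run through at least slot 5.
5 works (last occupied slot: 5): for example U in 1, P in 5, Q in 2, C in 1.

5 slots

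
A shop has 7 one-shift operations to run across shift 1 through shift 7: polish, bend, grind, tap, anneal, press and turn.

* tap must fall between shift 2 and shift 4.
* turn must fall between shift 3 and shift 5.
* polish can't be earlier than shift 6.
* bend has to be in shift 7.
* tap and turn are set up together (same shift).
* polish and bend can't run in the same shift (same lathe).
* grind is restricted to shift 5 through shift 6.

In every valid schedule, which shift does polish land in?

shift 6

polish's window is shift 6–shift 7.
bend is fixed at shift 7, and polish can't share a shift with bend.
So polish must be shift 6.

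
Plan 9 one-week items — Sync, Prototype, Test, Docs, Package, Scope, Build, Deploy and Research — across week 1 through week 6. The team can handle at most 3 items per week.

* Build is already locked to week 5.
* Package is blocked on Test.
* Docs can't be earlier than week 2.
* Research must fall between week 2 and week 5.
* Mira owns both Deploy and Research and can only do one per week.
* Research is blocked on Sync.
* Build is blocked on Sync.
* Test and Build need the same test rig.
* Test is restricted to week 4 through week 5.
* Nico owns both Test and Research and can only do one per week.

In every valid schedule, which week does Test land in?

Test's window is week 4–week 5.
Build is fixed at week 5, and Test can't share a week with Build.
So Test must be week 4.

week 4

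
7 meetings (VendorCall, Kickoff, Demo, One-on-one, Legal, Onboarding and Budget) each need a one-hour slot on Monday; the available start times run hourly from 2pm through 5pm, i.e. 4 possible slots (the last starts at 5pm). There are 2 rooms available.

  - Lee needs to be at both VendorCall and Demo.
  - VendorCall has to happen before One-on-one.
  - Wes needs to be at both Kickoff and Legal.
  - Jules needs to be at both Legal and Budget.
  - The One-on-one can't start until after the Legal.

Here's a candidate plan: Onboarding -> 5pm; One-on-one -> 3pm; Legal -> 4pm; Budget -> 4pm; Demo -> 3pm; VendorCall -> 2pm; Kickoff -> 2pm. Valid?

The One-on-one can't start until after the Legal — violated.
There are 2 rooms available — holds.
Lee needs to be at both VendorCall and Demo — holds.
VendorCall has to happen before One-on-one — holds.
Wes needs to be at both Kickoff and Legal — holds.
Jules needs to be at both Legal and Budget — violated.

Invalid. The One-on-one can't start until after the Legal.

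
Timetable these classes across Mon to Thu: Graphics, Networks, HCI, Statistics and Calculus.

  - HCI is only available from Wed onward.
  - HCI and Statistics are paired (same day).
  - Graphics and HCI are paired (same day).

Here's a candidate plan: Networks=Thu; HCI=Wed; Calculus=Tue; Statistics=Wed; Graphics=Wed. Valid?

HCI is only available from Wed onward — holds.
Graphics and HCI are paired (same day) — holds.
HCI and Statistics are paired (same day) — holds.

Yes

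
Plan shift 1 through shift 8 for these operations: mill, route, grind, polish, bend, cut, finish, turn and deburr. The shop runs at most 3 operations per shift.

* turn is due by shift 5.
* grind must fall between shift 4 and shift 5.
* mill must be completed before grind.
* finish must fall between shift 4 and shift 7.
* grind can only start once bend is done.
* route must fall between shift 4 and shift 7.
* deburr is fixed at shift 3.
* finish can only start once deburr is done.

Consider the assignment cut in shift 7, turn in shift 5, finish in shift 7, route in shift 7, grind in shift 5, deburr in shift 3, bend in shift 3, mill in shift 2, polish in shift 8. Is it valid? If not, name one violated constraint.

Yes

grind must fall between shift 4 and shift 5 — holds.
mill must be completed before grind — holds.
finish can only start once deburr is done — holds.
turn is due by shift 5 — holds.
The shop runs at most 3 operations per shift — holds.
deburr is fixed at shift 3 — holds.
route must fall between shift 4 and shift 7 — holds.
finish must fall between shift 4 and shift 7 — holds.
grind can only start once bend is done — holds.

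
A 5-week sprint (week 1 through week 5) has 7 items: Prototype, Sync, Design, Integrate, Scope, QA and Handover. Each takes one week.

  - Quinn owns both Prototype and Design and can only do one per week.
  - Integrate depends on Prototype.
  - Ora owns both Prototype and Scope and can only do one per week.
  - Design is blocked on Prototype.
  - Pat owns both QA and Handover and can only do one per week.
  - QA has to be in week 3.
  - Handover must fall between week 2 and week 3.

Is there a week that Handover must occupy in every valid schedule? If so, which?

week 2

Handover's window is week 2–week 3.
QA is fixed at week 3, and Handover can't share a week with QA.
So Handover must be week 2.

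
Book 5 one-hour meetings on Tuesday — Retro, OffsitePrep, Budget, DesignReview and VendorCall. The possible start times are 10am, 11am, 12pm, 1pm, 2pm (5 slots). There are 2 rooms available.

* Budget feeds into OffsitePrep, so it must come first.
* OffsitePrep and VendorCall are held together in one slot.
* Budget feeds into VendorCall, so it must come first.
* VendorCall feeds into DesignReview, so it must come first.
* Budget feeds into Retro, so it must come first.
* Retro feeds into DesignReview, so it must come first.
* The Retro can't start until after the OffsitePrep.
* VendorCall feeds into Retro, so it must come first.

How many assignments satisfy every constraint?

5

Splitting on Retro: it can be 12pm (2), 1pm (3). Listing each branch's schedules as (OffsitePrep, Budget, DesignReview, VendorCall):
Retro=12pm: (11am,10am,1pm,11am) (11am,10am,2pm,11am) — 2.
Retro=1pm: (11am,10am,2pm,11am) (12pm,10am,2pm,12pm) (12pm,11am,2pm,12pm) — 3.
Summing: 2 + 3 = 5.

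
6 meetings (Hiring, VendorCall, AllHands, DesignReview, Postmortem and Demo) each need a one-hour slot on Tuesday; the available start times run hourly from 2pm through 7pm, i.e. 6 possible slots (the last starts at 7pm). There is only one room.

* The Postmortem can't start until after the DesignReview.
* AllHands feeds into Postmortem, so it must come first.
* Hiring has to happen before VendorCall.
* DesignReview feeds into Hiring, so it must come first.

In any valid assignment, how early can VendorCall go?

Precedence pushes VendorCall to at least 4pm.
VendorCall at 4pm is achievable: DesignReview -> 2pm; Hiring -> 3pm; AllHands -> 5pm; VendorCall -> 4pm; Postmortem -> 6pm; Demo -> 7pm.

4pm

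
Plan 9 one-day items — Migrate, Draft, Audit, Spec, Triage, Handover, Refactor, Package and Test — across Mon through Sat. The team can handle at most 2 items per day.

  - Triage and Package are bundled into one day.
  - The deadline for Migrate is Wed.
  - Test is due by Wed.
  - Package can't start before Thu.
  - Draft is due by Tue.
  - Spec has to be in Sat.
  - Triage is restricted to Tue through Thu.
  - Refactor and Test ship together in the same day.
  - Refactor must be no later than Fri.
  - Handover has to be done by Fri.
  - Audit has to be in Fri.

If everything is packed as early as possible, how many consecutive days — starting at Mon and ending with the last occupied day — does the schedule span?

6 days

With at most 2 per day and 9 work items, at least 5 days are needed.
Spec can't be placed before Sat — that is day 6 counting from Mon — so the schedule must run through at least 6 days.
6 works (last occupied day: Sat): for example Test -> Tue; Draft -> Mon; Triage -> Thu; Migrate -> Mon; Package -> Thu; Audit -> Fri; Handover -> Wed; Spec -> Sat; Refactor -> Tue.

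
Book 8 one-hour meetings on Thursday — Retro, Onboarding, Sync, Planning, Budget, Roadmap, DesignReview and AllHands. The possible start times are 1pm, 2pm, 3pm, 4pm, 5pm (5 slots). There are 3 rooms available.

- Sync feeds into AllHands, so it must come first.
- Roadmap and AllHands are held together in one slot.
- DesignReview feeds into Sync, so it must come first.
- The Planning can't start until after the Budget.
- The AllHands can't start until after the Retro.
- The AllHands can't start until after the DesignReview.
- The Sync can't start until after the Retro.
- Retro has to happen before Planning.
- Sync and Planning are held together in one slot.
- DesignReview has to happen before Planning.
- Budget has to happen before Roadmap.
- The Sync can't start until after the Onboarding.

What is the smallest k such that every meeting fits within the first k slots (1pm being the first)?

4 slots

The precedence chain requires at least 3 distinct slots.
With at most 3 per slot and 8 meetings, at least 3 slots are needed.
Could 3 slots be enough, i.e. nothing placed later than 3pm? No: Planning must come after Retro (at 1pm or later) → {2pm, 3pm}; Retro must come before Planning (at 3pm or earlier) → {1pm, 2pm}; Budget must come before Planning (at 3pm or earlier) → {1pm, 2pm}; AllHands must come after DesignReview (at 1pm or later) → {2pm, 3pm}; DesignReview must come before AllHands (at 3pm or earlier) → {1pm, 2pm}; Sync must come after Onboarding (at 1pm or later) → {2pm, 3pm}; Onboarding must come before Sync (at 3pm or earlier) → {1pm, 2pm}; AllHands must come after Sync (at 2pm or later) → {3pm}; Sync must come before AllHands (at 3pm or earlier) → {2pm}; Planning must be in the same slot as Sync (in {2pm}) → {2pm}; Retro must come before Planning (at 2pm or earlier) → {1pm}; Budget must come before Planning (at 2pm or earlier) → {1pm}; DesignReview must come before Planning (at 2pm or earlier) → {1pm}; Onboarding must come before Sync (at 2pm or earlier) → {1pm}; that puts Retro, Onboarding, Budget and DesignReview all in 1pm — more than 3 per slot.
So 3 slots is not enough.
4 works (last occupied slot: 4pm): for example Onboarding=2pm; AllHands=4pm; Budget=1pm; Sync=3pm; DesignReview=1pm; Planning=3pm; Retro=1pm; Roadmap=4pm.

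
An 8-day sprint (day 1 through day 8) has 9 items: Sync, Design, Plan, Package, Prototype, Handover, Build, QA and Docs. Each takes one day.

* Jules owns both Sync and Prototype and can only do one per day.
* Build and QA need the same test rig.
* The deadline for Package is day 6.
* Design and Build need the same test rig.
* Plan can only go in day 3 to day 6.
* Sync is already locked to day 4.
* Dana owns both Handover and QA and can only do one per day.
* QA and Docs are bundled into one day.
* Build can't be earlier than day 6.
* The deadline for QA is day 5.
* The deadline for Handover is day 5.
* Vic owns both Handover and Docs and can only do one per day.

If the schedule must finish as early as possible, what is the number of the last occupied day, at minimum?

Build can't be placed before day 6, so the schedule must run through at least day 6.
6 works (last occupied day: day 6): for example Package -> day 1, Docs -> day 2, Sync -> day 4, QA -> day 2, Build -> day 6, Design -> day 1, Plan -> day 3, Handover -> day 1, Prototype -> day 1.

6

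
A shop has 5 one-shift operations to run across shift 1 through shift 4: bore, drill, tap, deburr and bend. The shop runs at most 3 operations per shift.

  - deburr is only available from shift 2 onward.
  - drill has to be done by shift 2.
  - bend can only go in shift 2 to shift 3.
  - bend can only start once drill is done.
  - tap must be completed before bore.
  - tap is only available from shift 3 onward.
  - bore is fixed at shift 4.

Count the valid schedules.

9

Splitting on drill: it can be shift 1 (6), shift 2 (3). Listing each branch's schedules as (bore, tap, deburr, bend) by shift number:
drill=shift 1: (4,3,2,2) (4,3,2,3) (4,3,3,2) (4,3,3,3) (4,3,4,2) (4,3,4,3) — 6.
drill=shift 2: (4,3,2,3) (4,3,3,3) (4,3,4,3) — 3.
Summing: 6 + 3 = 9.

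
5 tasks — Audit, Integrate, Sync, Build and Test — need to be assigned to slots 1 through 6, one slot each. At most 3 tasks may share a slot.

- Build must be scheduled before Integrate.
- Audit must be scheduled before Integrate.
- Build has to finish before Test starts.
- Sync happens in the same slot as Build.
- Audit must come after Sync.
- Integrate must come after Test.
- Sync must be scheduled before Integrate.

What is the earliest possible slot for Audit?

Precedence pushes Audit to at least 2; downstream work caps Audit at 5.
Audit at 2 is achievable: Audit=2; Build=1; Sync=1; Test=2; Integrate=3.

2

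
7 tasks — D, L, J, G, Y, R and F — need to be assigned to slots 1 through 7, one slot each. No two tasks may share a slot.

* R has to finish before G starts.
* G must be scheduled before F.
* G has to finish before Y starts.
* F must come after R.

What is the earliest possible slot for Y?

3

Precedence pushes Y to at least 3.
Y at 3 is achievable: J=7; D=5; R=1; F=4; L=6; Y=3; G=2.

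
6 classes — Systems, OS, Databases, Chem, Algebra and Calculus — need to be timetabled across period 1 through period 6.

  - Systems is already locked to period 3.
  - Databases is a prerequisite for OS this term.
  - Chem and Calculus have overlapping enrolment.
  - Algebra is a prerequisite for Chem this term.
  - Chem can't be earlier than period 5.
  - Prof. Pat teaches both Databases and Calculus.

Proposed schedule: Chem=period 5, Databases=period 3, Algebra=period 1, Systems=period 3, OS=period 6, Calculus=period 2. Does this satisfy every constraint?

Valid

Systems is already locked to period 3 — holds.
Databases is a prerequisite for OS this term — holds.
Algebra is a prerequisite for Chem this term — holds.
Chem can't be earlier than period 5 — holds.
Chem and Calculus have overlapping enrolment — holds.
Prof. Pat teaches both Databases and Calculus — holds.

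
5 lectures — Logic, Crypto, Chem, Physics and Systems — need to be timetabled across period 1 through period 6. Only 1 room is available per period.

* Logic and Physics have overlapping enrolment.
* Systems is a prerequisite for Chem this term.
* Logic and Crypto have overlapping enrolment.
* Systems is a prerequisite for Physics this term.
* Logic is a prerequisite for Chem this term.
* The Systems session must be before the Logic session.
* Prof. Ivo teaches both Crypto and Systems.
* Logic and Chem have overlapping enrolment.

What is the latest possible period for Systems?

Downstream work caps Systems at period 4.
Systems at period 3 is achievable: Chem -> period 5; Logic -> period 4; Crypto -> period 1; Systems -> period 3; Physics -> period 6.
Nothing later works — the conflict and capacity constraints rule out every period after period 3.

period 3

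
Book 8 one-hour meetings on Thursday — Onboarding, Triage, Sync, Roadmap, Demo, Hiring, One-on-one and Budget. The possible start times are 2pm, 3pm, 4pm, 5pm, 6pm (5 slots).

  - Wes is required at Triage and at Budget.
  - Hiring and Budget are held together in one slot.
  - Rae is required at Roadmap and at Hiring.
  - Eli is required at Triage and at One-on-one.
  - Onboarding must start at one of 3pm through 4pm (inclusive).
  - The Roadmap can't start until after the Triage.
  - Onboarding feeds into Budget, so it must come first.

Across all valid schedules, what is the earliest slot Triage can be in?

2pm

Downstream work caps Triage at 5pm.
Triage at 2pm is achievable: Roadmap=3pm, One-on-one=3pm, Budget=4pm, Onboarding=3pm, Demo=2pm, Sync=2pm, Hiring=4pm, Triage=2pm.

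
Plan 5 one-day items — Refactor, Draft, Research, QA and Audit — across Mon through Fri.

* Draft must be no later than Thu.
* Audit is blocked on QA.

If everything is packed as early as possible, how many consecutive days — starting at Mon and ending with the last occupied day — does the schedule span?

2 days

The precedence chain requires at least 2 distinct days.
2 works (last occupied day: Tue): for example Refactor -> Mon, Draft -> Mon, QA -> Mon, Audit -> Tue, Research -> Mon.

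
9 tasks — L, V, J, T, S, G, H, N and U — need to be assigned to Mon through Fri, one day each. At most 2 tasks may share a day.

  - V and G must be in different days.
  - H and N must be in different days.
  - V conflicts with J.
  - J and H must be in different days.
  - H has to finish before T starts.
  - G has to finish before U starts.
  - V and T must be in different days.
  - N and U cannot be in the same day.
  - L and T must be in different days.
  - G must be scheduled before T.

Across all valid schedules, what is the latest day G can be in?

Downstream work caps G at Thu.
G at Thu is achievable: N=Wed, T=Fri, V=Tue, G=Thu, S=Tue, U=Fri, L=Mon, J=Wed, H=Mon.

Thu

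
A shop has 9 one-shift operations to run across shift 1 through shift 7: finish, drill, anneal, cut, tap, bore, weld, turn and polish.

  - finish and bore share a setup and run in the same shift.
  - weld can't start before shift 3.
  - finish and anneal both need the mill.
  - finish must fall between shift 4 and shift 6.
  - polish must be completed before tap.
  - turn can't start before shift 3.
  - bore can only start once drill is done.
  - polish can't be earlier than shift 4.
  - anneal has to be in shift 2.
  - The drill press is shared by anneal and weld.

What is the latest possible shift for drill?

shift 5

Downstream work caps drill at shift 5.
drill at shift 5 is achievable: polish=shift 4; tap=shift 5; cut=shift 1; turn=shift 3; bore=shift 6; anneal=shift 2; drill=shift 5; weld=shift 3; finish=shift 6.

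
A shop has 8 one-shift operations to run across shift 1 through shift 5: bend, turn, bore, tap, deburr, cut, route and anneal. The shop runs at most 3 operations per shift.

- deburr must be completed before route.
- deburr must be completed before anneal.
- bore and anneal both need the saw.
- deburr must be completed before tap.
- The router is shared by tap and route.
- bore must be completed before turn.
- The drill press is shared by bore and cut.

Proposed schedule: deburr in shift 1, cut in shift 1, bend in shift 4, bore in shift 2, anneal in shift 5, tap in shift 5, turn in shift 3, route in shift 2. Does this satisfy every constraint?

Yes

deburr must be completed before tap — holds.
deburr must be completed before anneal — holds.
The router is shared by tap and route — holds.
bore and anneal both need the saw — holds.
deburr must be completed before route — holds.
The shop runs at most 3 operations per shift — holds.
The drill press is shared by bore and cut — holds.
bore must be completed before turn — holds.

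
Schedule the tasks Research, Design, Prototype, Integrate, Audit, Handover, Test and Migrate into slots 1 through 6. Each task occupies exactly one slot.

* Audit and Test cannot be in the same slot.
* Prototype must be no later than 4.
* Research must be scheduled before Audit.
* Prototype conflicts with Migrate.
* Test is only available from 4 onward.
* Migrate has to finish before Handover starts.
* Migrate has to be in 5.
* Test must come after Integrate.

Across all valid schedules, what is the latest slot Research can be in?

Downstream work caps Research at 5.
Research at 5 is achievable: Audit=6, Test=4, Handover=6, Prototype=1, Integrate=1, Migrate=5, Research=5, Design=1.

5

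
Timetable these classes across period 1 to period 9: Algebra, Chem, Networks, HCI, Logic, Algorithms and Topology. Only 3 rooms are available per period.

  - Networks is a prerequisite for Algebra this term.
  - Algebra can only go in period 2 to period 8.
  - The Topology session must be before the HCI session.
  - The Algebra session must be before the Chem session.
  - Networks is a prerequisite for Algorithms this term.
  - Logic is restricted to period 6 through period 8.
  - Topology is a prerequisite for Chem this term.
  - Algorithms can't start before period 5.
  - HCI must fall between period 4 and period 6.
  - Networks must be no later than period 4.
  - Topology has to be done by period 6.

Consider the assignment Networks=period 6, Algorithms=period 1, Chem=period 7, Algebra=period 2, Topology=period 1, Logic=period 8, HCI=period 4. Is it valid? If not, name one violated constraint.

Invalid. Networks is a prerequisite for Algorithms this term.

HCI must fall between period 4 and period 6 — holds.
Networks must be no later than period 4 — violated.
Logic is restricted to period 6 through period 8 — holds.
Networks is a prerequisite for Algebra this term — violated.
The Topology session must be before the HCI session — holds.
Topology is a prerequisite for Chem this term — holds.
Only 3 rooms are available per period — holds.
Algorithms can't start before period 5 — violated.
Topology has to be done by period 6 — holds.
Algebra can only go in period 2 to period 8 — holds.
Networks is a prerequisite for Algorithms this term — violated.
The Algebra session must be before the Chem session — holds.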